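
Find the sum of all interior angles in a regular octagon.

The sum of interior angles of an n-sided polygon is (n - 2) * 180.
For n = 8: (8 - 2) * 180 = 6 * 180 = 1080 degrees.

1080 degrees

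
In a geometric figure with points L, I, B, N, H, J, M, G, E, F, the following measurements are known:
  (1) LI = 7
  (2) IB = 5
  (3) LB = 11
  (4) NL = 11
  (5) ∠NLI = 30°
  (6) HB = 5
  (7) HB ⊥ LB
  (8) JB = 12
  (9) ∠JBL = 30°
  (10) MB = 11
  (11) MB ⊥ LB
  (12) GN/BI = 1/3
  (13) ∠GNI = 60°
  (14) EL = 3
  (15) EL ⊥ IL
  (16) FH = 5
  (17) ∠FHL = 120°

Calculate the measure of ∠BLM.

Step 1: By the law of cosines on triangle LBM: LM² = 11² + 11² − 2·11·11·cos(90°) = 242, so LM = 11·√2.
Step 2: By the inverse law of cosines on triangle BLM: cos(∠BLM) = (11² + (11·√2)² − 11²) / (2·11·11·√2) = 242/342.24 = 0.7071, so ∠BLM = 45°.

Therefore, the measure of angle ∠BLM = 45°.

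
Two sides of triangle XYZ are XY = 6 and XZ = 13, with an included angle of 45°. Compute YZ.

When two sides and the included angle are known, the law of cosines gives the third side.
c^2 = a^2 + b^2 - 2ab cos(C) generalizes the Pythagorean theorem to non-right triangles.
Here: YZ^2 = 36 + 169 - 156*(sqrt(2)/2) = 205 - 78*sqrt(2)
YZ = sqrt(205 - 78*sqrt(2))

sqrt(205 - 78*sqrt(2))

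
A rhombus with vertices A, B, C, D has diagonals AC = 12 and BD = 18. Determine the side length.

The diagonals of a rhombus bisect each other at right angles.
Half-diagonals: 12/2 = 6 and 18/2 = 9
side = sqrt(6^2 + 9^2)
side = sqrt(36 + 81)
side = sqrt(117) = 3*sqrt(13)

3*sqrt(13)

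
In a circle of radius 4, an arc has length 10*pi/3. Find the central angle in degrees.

Arc length L = 2πr × θ/360, so θ = 360L / (2πr).
θ = 360 × 10*pi/3 / (2π × 4)
θ = 150°
θ = 150°

150°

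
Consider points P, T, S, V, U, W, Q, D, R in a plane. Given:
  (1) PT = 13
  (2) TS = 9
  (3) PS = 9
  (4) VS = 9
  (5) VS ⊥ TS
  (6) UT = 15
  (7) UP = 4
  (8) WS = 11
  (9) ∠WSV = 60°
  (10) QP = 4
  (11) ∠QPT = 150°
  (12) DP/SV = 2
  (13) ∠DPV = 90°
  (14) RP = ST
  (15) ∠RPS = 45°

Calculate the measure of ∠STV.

Step 1: By the law of cosines on triangle TSV: TV² = 9² + 9² − 2·9·9·cos(90°) = 162, so TV = 9·√2.
Step 2: By the inverse law of cosines on triangle STV: cos(∠STV) = (9² + (9·√2)² − 9²) / (2·9·9·√2) = 162/229.1 = 0.7071, so ∠STV = 45°.

Therefore, the measure of angle ∠STV = 45°.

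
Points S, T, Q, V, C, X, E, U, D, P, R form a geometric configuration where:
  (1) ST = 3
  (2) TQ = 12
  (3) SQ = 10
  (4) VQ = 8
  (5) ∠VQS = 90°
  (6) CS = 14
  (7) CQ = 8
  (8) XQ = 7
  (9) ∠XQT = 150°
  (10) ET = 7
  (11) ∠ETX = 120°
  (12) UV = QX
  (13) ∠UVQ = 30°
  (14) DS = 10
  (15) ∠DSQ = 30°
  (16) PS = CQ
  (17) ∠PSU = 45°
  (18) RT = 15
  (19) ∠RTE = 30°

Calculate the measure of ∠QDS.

Step 1: By the law of cosines on triangle DSQ: DQ² = 10² + 10² − 2·10·10·cos(30°) = 26.79, so DQ ≈ 5.18.
Step 2: By the inverse law of cosines on triangle QDS: cos(∠QDS) = (5.18² + 10² − 10²) / (2·5.18·10) = 26.79/103.53 = 0.2588, so ∠QDS = 75°.

Therefore, the measure of angle ∠QDS = 75°.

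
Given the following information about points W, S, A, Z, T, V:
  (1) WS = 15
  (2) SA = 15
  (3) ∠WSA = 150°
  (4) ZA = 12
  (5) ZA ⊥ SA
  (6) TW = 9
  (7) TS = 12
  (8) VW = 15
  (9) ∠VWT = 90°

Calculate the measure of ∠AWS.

Step 1: By the law of cosines on triangle WSA: WA² = 15² + 15² − 2·15·15·cos(150°) = 839.71, so WA ≈ 28.98.
Step 2: By the inverse law of cosines on triangle AWS: cos(∠AWS) = (28.98² + 15² − 15²) / (2·28.98·15) = 839.71/869.33 = 0.9659, so ∠AWS = 15°.

Therefore, the measure of angle ∠AWS = 15°.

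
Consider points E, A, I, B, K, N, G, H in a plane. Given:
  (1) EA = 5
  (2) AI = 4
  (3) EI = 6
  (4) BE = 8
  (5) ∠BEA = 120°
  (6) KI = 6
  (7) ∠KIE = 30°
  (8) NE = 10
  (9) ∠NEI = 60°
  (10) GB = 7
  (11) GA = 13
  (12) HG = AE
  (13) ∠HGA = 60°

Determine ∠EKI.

Step 1: By the law of cosines on triangle KIE: KE² = 6² + 6² − 2·6·6·cos(30°) = 9.65, so KE ≈ 3.11.
Step 2: By the inverse law of cosines on triangle EKI: cos(∠EKI) = (3.11² + 6² − 6²) / (2·3.11·6) = 9.65/37.27 = 0.2588, so ∠EKI = 75°.

Therefore, the measure of angle ∠EKI = 75°.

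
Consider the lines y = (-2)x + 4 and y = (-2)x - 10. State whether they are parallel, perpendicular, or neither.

Slope of line 1: m1 = -2
Slope of line 2: m2 = -2
Since m1 = m2 = -2, the lines are parallel.

Parallel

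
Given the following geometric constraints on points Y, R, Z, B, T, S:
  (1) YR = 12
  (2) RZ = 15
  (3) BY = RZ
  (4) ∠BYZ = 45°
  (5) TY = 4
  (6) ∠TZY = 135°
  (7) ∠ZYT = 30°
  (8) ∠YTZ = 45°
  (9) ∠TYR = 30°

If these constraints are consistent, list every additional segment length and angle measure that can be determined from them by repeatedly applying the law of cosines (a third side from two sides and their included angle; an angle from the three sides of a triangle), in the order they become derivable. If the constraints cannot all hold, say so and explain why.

These constraints are not satisfiable: (6), (7) and (8) are the three interior angles of triangle TZY, which must sum to 180°, but 135° + 30° + 45° = 210°. No planar figure meets all of them, so nothing further can be derived.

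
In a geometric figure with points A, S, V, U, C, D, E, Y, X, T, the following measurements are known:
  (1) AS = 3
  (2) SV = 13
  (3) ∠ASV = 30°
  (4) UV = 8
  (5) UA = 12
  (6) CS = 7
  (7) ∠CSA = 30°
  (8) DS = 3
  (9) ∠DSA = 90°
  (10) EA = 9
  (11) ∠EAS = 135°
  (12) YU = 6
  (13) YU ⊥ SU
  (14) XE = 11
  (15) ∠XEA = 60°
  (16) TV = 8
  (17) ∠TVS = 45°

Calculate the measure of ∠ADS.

Step 1: By the law of cosines on triangle DSA: DA² = 3² + 3² − 2·3·3·cos(90°) = 18, so DA = 3·√2.
Step 2: By the inverse law of cosines on triangle ADS: cos(∠ADS) = ((3·√2)² + 3² − 3²) / (2·3·√2·3) = 18/25.46 = 0.7071, so ∠ADS = 45°.

Therefore, the measure of angle ∠ADS = 45°.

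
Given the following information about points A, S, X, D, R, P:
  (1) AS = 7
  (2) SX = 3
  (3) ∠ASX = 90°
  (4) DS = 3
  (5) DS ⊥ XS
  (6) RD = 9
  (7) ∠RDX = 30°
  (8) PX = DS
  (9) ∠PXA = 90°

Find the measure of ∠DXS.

Step 1: By the law of cosines on triangle XSD: XD² = 3² + 3² − 2·3·3·cos(90°) = 18, so XD = 3·√2.
Step 2: By the inverse law of cosines on triangle DXS: cos(∠DXS) = ((3·√2)² + 3² − 3²) / (2·3·√2·3) = 18/25.46 = 0.7071, so ∠DXS = 45°.

Therefore, the measure of angle ∠DXS = 45°.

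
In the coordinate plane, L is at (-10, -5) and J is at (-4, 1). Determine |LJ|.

d = sqrt((6)^2 + (6)^2) = sqrt(72) = 6*sqrt(2)

6*sqrt(2)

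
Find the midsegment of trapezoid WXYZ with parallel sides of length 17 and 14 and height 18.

midsegment = (17 + 14) / 2 = 31 / 2 = 31/2

31/2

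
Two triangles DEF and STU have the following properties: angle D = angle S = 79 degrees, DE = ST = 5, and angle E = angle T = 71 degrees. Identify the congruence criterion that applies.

The given information matches ASA: Two pairs of corresponding angles and the included side are equal (Angle-Side-Angle).

ASA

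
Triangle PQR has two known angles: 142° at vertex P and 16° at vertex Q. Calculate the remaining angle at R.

Let angle R = x. Then 142 + 16 + x = 180.
x = 180 - 158 = 22 degrees.

22 degrees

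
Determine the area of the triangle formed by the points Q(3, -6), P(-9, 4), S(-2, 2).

Using the Shoelace formula for a triangle:
Area = (1/2)|x0(y1 - y2) + x1(y2 - y0) + x2(y0 - y1)|
Area = (1/2)|3(4 - 2) + -9(2 - -6) + -2(-6 - 4)|
Area = (1/2)|6 + -72 + 20|
Area = (1/2)|-46|
Area = (1/2)(46)
Area = 23

23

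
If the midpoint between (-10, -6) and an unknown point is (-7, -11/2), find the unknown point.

Using the midpoint formula: M = ((x1 + x2)/2, (y1 + y2)/2)
We know M = (-7, -11/2) and Q = (-10, -6)
For x: -7 = (-10 + x2)/2, so x2 = 2*-7 - -10 = -4
For y: -11/2 = (-6 + y2)/2, so y2 = 2*-11/2 - -6 = -5
P = (-4, -5)

(-4, -5)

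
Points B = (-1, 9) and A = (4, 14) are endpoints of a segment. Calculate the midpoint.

The midpoint is the average of the coordinates:
x: (-1 + 4)/2 = 3/2
y: (9 + 14)/2 = 23/2
Midpoint = (3/2, 23/2)

(3/2, 23/2)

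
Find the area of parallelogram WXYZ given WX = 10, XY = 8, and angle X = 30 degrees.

The area of a parallelogram equals the product of two adjacent sides times the sine of the included angle.
This is because the height equals 8 * sin(30°) = 4.
Area = 10 * 4 = 40

40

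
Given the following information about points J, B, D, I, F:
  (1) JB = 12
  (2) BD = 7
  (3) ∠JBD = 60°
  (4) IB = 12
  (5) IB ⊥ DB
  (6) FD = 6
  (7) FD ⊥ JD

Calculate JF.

Step 1: By the law of cosines on triangle JBD: JD² = 12² + 7² − 2·12·7·cos(60°) = 109, so JD = √109.
Step 2: By the law of cosines on triangle JDF: JF² = √109² + 6² − 2·√109·6·cos(90°) = 145, so JF = √145.

Therefore, the length of JF = √145.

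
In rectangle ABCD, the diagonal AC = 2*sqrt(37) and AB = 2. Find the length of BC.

The diagonal of a rectangle forms a right triangle with the two sides.
Rearranging the Pythagorean theorem: missing side = sqrt(d^2 - known^2).
= sqrt(148 - 4) = sqrt(144) = 12.

12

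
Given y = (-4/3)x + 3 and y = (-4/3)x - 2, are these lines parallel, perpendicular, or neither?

Slope of line 1: m1 = -4/3
Slope of line 2: m2 = -4/3
Two lines are parallel if and only if they have equal slopes (or both are vertical).
Here m1 = m2 = -4/3, confirming the lines are parallel.

Parallel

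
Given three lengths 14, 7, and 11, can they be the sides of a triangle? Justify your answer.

Sort the sides: 7, 11, 14.
It suffices to check that the sum of the two smallest exceeds the largest:
7 + 11 = 18 > 14. ✓
Yes, a valid triangle can be formed.

Yes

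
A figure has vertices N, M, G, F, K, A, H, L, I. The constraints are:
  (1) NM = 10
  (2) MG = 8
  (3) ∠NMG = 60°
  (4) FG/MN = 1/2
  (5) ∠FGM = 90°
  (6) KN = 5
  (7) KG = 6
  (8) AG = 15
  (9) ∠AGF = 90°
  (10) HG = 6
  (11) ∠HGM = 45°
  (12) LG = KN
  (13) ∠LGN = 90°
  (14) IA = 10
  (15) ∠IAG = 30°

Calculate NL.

From the given relations: LG = KN = 5.
Step 1: By the law of cosines on triangle GMN: GN² = 8² + 10² − 2·8·10·cos(60°) = 84, so GN = 2·√21.
Step 2: By the law of cosines on triangle NGL: NL² = (2·√21)² + 5² − 2·2·√21·5·cos(90°) = 109, so NL = √109.

Therefore, the length of NL = √109.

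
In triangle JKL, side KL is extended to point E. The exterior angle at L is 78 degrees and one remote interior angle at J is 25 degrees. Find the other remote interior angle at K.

The exterior angle theorem states that an exterior angle equals the sum of the two non-adjacent interior angles.
So 78 = 25 + angle K, which gives angle K = 78 - 25 = 53 degrees.

53 degrees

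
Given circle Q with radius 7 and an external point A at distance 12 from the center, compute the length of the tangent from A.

Let T be the point of tangency. Then QT ⊥ AT (radius ⊥ tangent).
In right triangle QTA: QA² = QT² + AT²
12² = 7² + AT²
AT² = 95, AT = sqrt(95)

sqrt(95)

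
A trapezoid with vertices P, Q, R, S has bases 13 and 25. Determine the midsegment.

The midsegment (median) of a trapezoid connects the midpoints of the non-parallel sides.
Its length is the average of the two bases: (13 + 25) / 2 = 19.

19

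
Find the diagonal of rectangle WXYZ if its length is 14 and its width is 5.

Using the Pythagorean theorem:
d² = 14² + 5² = 196 + 25 = 221
d = sqrt(221)

sqrt(221)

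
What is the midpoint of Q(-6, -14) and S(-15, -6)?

The midpoint is the average of the coordinates:
x: (-6 + -15)/2 = -21/2
y: (-14 + -6)/2 = -10
Midpoint = (-21/2, -10)

(-21/2, -10)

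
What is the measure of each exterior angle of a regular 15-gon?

Each exterior angle of a regular n-gon is 360 / n.
For n = 15: 360 / 15 = 24 degrees.

24 degrees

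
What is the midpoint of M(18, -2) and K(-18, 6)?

M = ((x₁ + x₂)/2, (y₁ + y₂)/2)
= ((18 + -18)/2, (-2 + 6)/2)
= (0/2, 4/2) = (0, 2)

(0, 2)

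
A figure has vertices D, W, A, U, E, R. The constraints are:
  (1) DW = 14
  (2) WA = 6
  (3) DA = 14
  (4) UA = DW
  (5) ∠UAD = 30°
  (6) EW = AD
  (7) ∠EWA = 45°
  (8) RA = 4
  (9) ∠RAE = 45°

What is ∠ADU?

From the given relations: UA = DW = 14.
Step 1: By the law of cosines on triangle DAU: DU² = 14² + 14² − 2·14·14·cos(30°) = 52.52, so DU ≈ 7.25.
Step 2: By the inverse law of cosines on triangle ADU: cos(∠ADU) = (14² + 7.25² − 14²) / (2·14·7.25) = 52.52/202.91 = 0.2588, so ∠ADU = 75°.

Therefore, the measure of angle ∠ADU = 75°.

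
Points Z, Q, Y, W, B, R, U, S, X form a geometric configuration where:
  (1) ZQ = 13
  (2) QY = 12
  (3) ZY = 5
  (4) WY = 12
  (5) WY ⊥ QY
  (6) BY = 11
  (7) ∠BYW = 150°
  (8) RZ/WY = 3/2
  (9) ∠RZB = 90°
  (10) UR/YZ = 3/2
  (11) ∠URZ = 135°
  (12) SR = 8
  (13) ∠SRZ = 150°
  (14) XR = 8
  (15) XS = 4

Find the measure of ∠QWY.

Step 1: By the law of cosines on triangle WYQ: WQ² = 12² + 12² − 2·12·12·cos(90°) = 288, so WQ = 12·√2.
Step 2: By the inverse law of cosines on triangle QWY: cos(∠QWY) = ((12·√2)² + 12² − 12²) / (2·12·√2·12) = 288/407.29 = 0.7071, so ∠QWY = 45°.

Therefore, the measure of angle ∠QWY = 45°.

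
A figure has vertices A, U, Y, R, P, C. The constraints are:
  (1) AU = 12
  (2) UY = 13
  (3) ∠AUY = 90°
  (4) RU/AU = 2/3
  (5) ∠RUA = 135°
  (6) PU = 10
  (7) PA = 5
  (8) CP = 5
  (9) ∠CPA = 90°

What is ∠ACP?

Step 1: By the law of cosines on triangle CPA: CA² = 5² + 5² − 2·5·5·cos(90°) = 50, so CA = 5·√2.
Step 2: By the inverse law of cosines on triangle ACP: cos(∠ACP) = ((5·√2)² + 5² − 5²) / (2·5·√2·5) = 50/70.71 = 0.7071, so ∠ACP = 45°.

Therefore, the measure of angle ∠ACP = 45°.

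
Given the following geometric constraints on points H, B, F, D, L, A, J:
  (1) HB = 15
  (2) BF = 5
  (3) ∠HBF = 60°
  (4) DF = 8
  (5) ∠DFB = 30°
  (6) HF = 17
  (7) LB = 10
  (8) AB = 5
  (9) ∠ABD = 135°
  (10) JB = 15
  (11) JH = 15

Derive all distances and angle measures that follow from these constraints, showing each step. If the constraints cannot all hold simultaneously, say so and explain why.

These constraints are not satisfiable: (1), (2) and (3) already determine HF: by the law of cosines HF² = 15² + 5² − 2·15·5·cos(60°) = 175, so HF = 5·√7, which contradicts (6) HF = 17. No planar figure meets all of them, so nothing further can be derived.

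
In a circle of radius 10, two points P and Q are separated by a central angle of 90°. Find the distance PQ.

Drop a perpendicular from the center to the chord, bisecting both the chord and the central angle.
Each half-chord = r sin(θ/2) = 10 sin(45°).
The full chord = 2 × 10 × sin(45°) = 10*sqrt(2).

10*sqrt(2)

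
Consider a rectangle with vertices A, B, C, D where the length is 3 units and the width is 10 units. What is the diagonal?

d = sqrt(3^2 + 10^2) = sqrt(109)

sqrt(109)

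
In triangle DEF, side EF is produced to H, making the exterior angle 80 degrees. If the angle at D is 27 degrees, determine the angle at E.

angle E = 80 - 27 = 53 degrees (exterior angle theorem).

53 degrees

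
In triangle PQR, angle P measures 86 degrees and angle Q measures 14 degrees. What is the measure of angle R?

Let angle R = x. Then 86 + 14 + x = 180.
x = 180 - 100 = 80 degrees.

80 degrees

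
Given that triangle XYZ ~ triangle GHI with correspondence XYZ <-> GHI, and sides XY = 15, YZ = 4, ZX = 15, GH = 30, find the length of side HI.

Since the triangles are similar, the ratio of corresponding sides is constant.
Scale factor k = GH / XY = 30 / 15 = 2
HI = k * YZ = 2 * 4 = 8

8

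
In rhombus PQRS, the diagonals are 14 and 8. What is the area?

The diagonals of a rhombus divide it into four right triangles.
Each triangle has legs 14/ 2 = 7 and 8/2 = 4, so each has area (1/2)*7*4 = 14.
Four such triangles give total area = (d1 * d2) / 2 = 56.

56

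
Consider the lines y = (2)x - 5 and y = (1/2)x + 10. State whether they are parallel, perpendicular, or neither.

Slope of line 1: m1 = 2
Slope of line 2: m2 = 1/2
For parallel lines we need equal slopes: 2 != 1/2.
For perpendicular lines we need m1*m2 = -1: (2)(1/2) = 1 != -1.
Since neither condition holds, the lines are neither parallel nor perpendicular.

Neither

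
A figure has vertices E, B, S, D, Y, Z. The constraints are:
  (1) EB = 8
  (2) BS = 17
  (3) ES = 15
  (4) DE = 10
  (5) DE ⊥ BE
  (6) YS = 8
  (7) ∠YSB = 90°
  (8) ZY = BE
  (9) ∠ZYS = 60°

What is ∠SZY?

From the given relations: ZY = BE = 8.
Step 1: By the law of cosines on triangle ZYS: ZS² = 8² + 8² − 2·8·8·cos(60°) = 64, so ZS = 8.
Step 2: By the inverse law of cosines on triangle SZY: cos(∠SZY) = (8² + 8² − 8²) / (2·8·8) = 64/128 = 0.5, so ∠SZY = 60°.

Therefore, the measure of angle ∠SZY = 60°.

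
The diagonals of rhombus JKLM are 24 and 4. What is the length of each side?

The diagonals of a rhombus bisect each other at right angles.
Half-diagonals: 24/2 = 12 and 4/2 = 2
side = sqrt(12^2 + 2^2)
side = sqrt(144 + 4)
side = sqrt(148) = 2*sqrt(37)

2*sqrt(37)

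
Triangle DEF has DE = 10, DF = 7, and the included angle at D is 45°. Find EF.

When two sides and the included angle are known, the law of cosines gives the third side.
c^2 = a^2 + b^2 - 2ab cos(C) generalizes the Pythagorean theorem to non-right triangles.
Here: EF^2 = 100 + 49 - 140*(sqrt(2)/2) = 149 - 70*sqrt(2)
EF = sqrt(149 - 70*sqrt(2))

sqrt(149 - 70*sqrt(2))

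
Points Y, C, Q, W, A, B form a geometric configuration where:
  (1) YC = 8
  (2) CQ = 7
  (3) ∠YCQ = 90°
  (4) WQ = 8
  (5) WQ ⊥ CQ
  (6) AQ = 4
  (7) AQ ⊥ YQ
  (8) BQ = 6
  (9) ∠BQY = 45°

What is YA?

Step 1: By the law of cosines on triangle QCY: QY² = 7² + 8² − 2·7·8·cos(90°) = 113, so QY = √113.
Step 2: By the law of cosines on triangle YQA: YA² = √113² + 4² − 2·√113·4·cos(90°) = 129, so YA = √129.

Therefore, the length of YA = √129.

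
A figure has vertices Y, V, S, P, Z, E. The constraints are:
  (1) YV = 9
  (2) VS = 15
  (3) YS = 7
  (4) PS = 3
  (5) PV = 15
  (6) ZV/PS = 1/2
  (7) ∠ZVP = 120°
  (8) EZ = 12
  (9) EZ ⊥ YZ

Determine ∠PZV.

From the given relations: ZV = 1/2·PS = 1/2·3 ≈ 1.5.
Step 1: By the law of cosines on triangle ZVP: ZP² = 1.5² + 15² − 2·1.5·15·cos(120°) = 249.75, so ZP ≈ 15.8.
Step 2: By the inverse law of cosines on triangle PZV: cos(∠PZV) = (15.8² + 1.5² − 15²) / (2·15.8·1.5) = 27/47.41 = 0.5695, so ∠PZV = 55.28°.

Therefore, the measure of angle ∠PZV = 55.28°.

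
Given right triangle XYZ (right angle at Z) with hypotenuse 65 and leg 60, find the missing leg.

YZ = sqrt(65^2 - 60^2) = sqrt(625) = 25

25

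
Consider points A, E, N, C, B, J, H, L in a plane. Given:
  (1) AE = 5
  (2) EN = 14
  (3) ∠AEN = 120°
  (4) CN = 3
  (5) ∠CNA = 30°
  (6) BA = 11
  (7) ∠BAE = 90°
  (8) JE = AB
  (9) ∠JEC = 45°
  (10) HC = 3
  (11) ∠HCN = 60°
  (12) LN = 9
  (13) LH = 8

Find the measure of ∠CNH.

Step 1: By the law of cosines on triangle NCH: NH² = 3² + 3² − 2·3·3·cos(60°) = 9, so NH = 3.
Step 2: By the inverse law of cosines on triangle CNH: cos(∠CNH) = (3² + 3² − 3²) / (2·3·3) = 9/18 = 0.5, so ∠CNH = 60°.

Therefore, the measure of angle ∠CNH = 60°.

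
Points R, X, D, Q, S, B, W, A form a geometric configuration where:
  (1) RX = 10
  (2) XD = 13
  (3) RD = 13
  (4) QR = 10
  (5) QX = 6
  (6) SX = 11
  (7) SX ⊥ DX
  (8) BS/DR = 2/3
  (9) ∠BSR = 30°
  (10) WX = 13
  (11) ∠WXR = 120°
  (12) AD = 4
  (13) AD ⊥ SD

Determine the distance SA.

Step 1: By the law of cosines on triangle SXD: SD² = 11² + 13² − 2·11·13·cos(90°) = 290, so SD ≈ 17.03.
Step 2: By the law of cosines on triangle SDA: SA² = 17.03² + 4² − 2·17.03·4·cos(90°) = 306, so SA = 3·√34.

Therefore, the length of SA = 3·√34.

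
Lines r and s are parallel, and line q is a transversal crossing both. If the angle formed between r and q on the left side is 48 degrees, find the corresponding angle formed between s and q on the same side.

When a transversal crosses parallel lines, angles in the same position at each intersection are called corresponding angles.
These are always equal, so the answer is 48 degrees.

48 degrees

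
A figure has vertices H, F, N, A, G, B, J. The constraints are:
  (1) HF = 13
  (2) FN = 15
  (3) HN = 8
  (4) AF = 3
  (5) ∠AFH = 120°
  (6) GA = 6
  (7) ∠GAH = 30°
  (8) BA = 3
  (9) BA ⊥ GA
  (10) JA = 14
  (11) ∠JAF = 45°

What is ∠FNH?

Step 1: By the inverse law of cosines on triangle FNH: cos(∠FNH) = (15² + 8² − 13²) / (2·15·8) = 120/240 = 0.5, so ∠FNH = 60°.

Therefore, the measure of angle ∠FNH = 60°.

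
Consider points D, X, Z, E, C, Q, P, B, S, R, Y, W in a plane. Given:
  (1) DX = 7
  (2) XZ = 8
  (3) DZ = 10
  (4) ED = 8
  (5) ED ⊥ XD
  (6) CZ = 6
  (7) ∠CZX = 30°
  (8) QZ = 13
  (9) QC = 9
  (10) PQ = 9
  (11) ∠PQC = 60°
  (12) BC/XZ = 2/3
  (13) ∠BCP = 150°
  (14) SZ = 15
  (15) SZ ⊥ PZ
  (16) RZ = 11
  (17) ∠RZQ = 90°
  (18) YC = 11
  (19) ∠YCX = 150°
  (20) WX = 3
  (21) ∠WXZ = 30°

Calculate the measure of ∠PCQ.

Step 1: By the law of cosines on triangle CQP: CP² = 9² + 9² − 2·9·9·cos(60°) = 81, so CP = 9.
Step 2: By the inverse law of cosines on triangle PCQ: cos(∠PCQ) = (9² + 9² − 9²) / (2·9·9) = 81/162 = 0.5, so ∠PCQ = 60°.

Therefore, the measure of angle ∠PCQ = 60°.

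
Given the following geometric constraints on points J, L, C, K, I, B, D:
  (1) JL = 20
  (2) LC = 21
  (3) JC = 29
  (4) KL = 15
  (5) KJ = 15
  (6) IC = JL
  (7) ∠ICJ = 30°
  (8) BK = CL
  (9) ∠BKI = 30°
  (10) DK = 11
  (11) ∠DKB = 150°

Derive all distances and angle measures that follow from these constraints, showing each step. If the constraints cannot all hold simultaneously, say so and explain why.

The constraints are consistent.

From the given relations:
  IC = JL = 20
  BK = CL = 21

Step 1: From JC = 29, CI = 20, and ∠JCI = 30°, by the law of cosines:
  JI² = JC² + CI² - 2·JC·CI·cos(30°) = 841 + 400 - 1005 = 236.4
  JI ≈ 15.38

Step 2: From BK = 21, KD = 11, and ∠BKD = 150°, by the law of cosines:
  BD² = BK² + KD² - 2·BK·KD·cos(150°) = 441 + 121 + 400.1 = 962.1
  BD ≈ 31.02

Step 3: From JC = 29, JL = 20, CL = 21, by the inverse law of cosines:
  cos(∠CJL) = (JC² + JL² - CL²) / (2·JC·JL)
  ∠CJL = 46.4°

Step 4: From JK = 15, JL = 20, KL = 15, by the inverse law of cosines:
  cos(∠KJL) = (JK² + JL² - KL²) / (2·JK·JL)
  ∠KJL = 48.19°

Step 5: From LC = 21, LJ = 20, CJ = 29, by the inverse law of cosines:
  cos(∠CLJ) = (LC² + LJ² - CJ²) / (2·LC·LJ)
  ∠CLJ = 90°

Step 6: From LJ = 20, LK = 15, JK = 15, by the inverse law of cosines:
  cos(∠JLK) = (LJ² + LK² - JK²) / (2·LJ·LK)
  ∠JLK = 48.19°

Step 7: From CJ = 29, CL = 21, JL = 20, by the inverse law of cosines:
  cos(∠JCL) = (CJ² + CL² - JL²) / (2·CJ·CL)
  ∠JCL = 43.6°

Step 8: From KJ = 15, KL = 15, JL = 20, by the inverse law of cosines:
  cos(∠JKL) = (KJ² + KL² - JL²) / (2·KJ·KL)
  ∠JKL = 83.62°

Step 9: From JC = 29, JI = 15.38, CI = 20, by the inverse law of cosines:
  cos(∠CJI) = (JC² + JI² - CI²) / (2·JC·JI)
  ∠CJI = 40.57°

Step 10: From IC = 20, IJ = 15.38, CJ = 29, by the inverse law of cosines:
  cos(∠CIJ) = (IC² + IJ² - CJ²) / (2·IC·IJ)
  ∠CIJ = 109.43°

Step 11: From BD = 31.02, BK = 21, DK = 11, by the inverse law of cosines:
  cos(∠DBK) = (BD² + BK² - DK²) / (2·BD·BK)
  ∠DBK = 10.21°

Step 12: From DB = 31.02, DK = 11, BK = 21, by the inverse law of cosines:
  cos(∠BDK) = (DB² + DK² - BK²) / (2·DB·DK)
  ∠BDK = 19.79°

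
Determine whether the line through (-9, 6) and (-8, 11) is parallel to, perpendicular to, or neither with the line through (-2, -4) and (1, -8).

Slope of line 1: m1 = (11 - 6)/(-8 - -9) = 5/1 = 5
Slope of line 2: m2 = (-8 - -4)/(1 - -2) = -4/3 = -4/3
For parallel lines we need equal slopes: 5 != -4/3.
For perpendicular lines we need m1*m2 = -1: (5)(-4/3) = -20/3 != -1.
Since neither condition holds, the lines are neither parallel nor perpendicular.

Neither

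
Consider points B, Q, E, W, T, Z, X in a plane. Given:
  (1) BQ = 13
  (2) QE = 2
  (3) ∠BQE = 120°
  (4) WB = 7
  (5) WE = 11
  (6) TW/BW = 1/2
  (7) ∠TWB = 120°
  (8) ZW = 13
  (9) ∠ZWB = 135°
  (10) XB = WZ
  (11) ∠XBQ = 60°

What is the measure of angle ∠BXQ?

From the given relations: XB = WZ = 13.
Step 1: By the law of cosines on triangle XBQ: XQ² = 13² + 13² − 2·13·13·cos(60°) = 169, so XQ = 13.
Step 2: By the inverse law of cosines on triangle BXQ: cos(∠BXQ) = (13² + 13² − 13²) / (2·13·13) = 169/338 = 0.5, so ∠BXQ = 60°.

Therefore, the measure of angle ∠BXQ = 60°.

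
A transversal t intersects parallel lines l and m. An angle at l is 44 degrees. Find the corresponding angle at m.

Corresponding angles are equal: 44 degrees.

44 degrees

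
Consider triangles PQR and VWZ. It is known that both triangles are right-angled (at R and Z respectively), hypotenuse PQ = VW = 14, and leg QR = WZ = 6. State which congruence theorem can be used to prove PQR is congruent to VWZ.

The given information matches HL: The hypotenuse and one leg of two right triangles are equal (Hypotenuse-Leg).

HL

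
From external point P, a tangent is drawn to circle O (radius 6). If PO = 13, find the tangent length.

tangent = √(d² - r²) = √(13² - 6²) = √(169 - 36) = √133 = sqrt(133)

sqrt(133)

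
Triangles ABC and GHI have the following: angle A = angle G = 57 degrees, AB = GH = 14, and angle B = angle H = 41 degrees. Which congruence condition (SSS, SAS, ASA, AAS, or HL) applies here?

The given information matches ASA: Two pairs of corresponding angles and the included side are equal (Angle-Side-Angle).

ASA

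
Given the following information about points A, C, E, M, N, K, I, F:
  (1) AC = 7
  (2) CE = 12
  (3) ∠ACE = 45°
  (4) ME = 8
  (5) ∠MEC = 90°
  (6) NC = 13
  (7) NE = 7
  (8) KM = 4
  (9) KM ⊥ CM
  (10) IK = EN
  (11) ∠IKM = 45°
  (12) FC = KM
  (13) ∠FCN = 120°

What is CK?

Step 1: By the law of cosines on triangle CEM: CM² = 12² + 8² − 2·12·8·cos(90°) = 208, so CM = 4·√13.
Step 2: By the law of cosines on triangle CMK: CK² = (4·√13)² + 4² − 2·4·√13·4·cos(90°) = 224, so CK = 4·√14.

Therefore, the length of CK = 4·√14.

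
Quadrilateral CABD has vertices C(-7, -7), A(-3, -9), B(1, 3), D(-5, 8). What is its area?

Using the Shoelace formula for a quadrilateral (vertices in order):
Area = (1/2)|sum of (x_i * y_(i+1) - x_(i+1) * y_i)|
Terms: (-7*-9 - -3*-7) = 42, (-3*3 - 1*-9) = 0, (1*8 - -5*3) = 23, (-5*-7 - -7*8) = 91
Sum = 156
Area = (1/2)(156) = 78

78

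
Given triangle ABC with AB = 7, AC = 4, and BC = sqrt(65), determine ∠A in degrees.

cos(A) = (7² + 4² - (sqrt(65))²) / (2 × 7 × 4) = 0, so A = arccos(0) = 90°.

90°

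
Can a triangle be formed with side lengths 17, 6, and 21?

Yes.
The triangle inequality requires that the sum of any two sides exceeds the third.
Here 6 + 17 = 23 > 21, so the condition is met.

Yes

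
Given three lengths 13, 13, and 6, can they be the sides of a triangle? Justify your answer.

Sort the sides: 6, 13, 13.
It suffices to check that the sum of the two smallest exceeds the largest:
6 + 13 = 19 > 13. ✓
Yes, a valid triangle can be formed.

Yes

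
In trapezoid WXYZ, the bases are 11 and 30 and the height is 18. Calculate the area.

A trapezoid's area equals the midsegment times the height.
The midsegment is (11 + 30) / 2 = 41/2.
Area = 41/2 * 18 = 369.

369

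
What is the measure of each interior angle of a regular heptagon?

Each interior angle of a regular n-gon is (n - 2) * 180 / n.
For n = 7: (7 - 2) * 180 / 7 = 900/7 = 900/7 degrees.

900/7 degrees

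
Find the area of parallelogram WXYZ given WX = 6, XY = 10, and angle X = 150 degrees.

The area of a parallelogram equals the product of two adjacent sides times the sine of the included angle.
This is because the height equals 10 * sin(150°) = 5.
Area = 6 * 5 = 30

30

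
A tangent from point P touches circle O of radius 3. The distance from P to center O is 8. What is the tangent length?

tangent = √(d² - r²) = √(8² - 3²) = √(64 - 9) = √55 = sqrt(55)

sqrt(55)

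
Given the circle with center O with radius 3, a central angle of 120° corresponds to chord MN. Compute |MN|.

Drop a perpendicular from the center to the chord, bisecting both the chord and the central angle.
Each half-chord = r sin(θ/2) = 3 sin(60°).
The full chord = 2 × 3 × sin(60°) = 3*sqrt(3).

3*sqrt(3)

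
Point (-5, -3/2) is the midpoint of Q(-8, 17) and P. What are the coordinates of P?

Using the midpoint formula: M = ((x1 + x2)/2, (y1 + y2)/2)
We know M = (-5, -3/2) and Q = (-8, 17)
For x: -5 = (-8 + x2)/2, so x2 = 2*-5 - -8 = -2
For y: -3/2 = (17 + y2)/2, so y2 = 2*-3/2 - 17 = -20
P = (-2, -20)

(-2, -20)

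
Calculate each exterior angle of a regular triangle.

Each exterior angle of a regular n-gon is 360 / n.
For n = 3: 360 / 3 = 120 degrees.

120 degrees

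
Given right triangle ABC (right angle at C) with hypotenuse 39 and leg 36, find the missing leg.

BC = sqrt(39^2 - 36^2) = sqrt(225) = 15

15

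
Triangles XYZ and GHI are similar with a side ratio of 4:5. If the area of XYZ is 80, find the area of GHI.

For similar figures, the area ratio equals the square of the side ratio.
Side ratio (XYZ to GHI) = 4:5, so area ratio = 4^2:5^2 = 16:25.
If the area of XYZ is 80, then the area of GHI = 80 * (25/16) = 125.

125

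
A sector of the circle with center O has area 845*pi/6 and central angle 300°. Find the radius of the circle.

The sector covers 300°/360° = 5/6 of the full circle.
Full circle area = 845*pi/6 / 5/6 = 169*pi.
Since full area = πr², we get r² = 169*pi/π = 169, so r = 13.

13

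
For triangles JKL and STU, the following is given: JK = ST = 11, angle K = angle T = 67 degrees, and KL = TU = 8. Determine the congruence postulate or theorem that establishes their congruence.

Consider the given information: JK = ST = 11, angle K = angle T = 67 degrees, and KL = TU = 8
This is not ASA or AAS: ASA requires two angles and the side between them. AAS requires two angles and a non-included side.
The correct criterion is SAS. Two pairs of corresponding sides and the included angle are equal (Side-Angle-Side).

SAS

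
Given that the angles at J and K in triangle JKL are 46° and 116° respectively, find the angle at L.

By the triangle angle sum property, the three interior angles of any triangle add up to 180°.
We know angle J = 46° and angle K = 116°, so their sum is 162°.
Therefore angle L = 180° - 162° = 18°.

18 degrees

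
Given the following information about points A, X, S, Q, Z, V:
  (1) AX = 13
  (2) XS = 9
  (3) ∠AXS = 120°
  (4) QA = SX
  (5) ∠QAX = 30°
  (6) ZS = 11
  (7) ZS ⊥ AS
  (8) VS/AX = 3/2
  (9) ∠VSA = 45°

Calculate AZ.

Step 1: By the law of cosines on triangle SXA: SA² = 9² + 13² − 2·9·13·cos(120°) = 367, so SA ≈ 19.16.
Step 2: By the law of cosines on triangle ASZ: AZ² = 19.16² + 11² − 2·19.16·11·cos(90°) = 488, so AZ = 2·√122.

Therefore, the length of AZ = 2·√122.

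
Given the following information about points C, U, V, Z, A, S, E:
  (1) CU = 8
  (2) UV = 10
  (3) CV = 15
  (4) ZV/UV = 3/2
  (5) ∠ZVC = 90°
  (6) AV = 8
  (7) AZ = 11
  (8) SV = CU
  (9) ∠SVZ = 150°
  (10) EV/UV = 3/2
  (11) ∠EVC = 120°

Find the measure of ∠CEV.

From the given relations: EV = 3/2·UV = 3/2·10 = 15.
Step 1: By the law of cosines on triangle EVC: EC² = 15² + 15² − 2·15·15·cos(120°) = 675, so EC = 15·√3.
Step 2: By the inverse law of cosines on triangle CEV: cos(∠CEV) = ((15·√3)² + 15² − 15²) / (2·15·√3·15) = 675/779.42 = 0.866, so ∠CEV = 30°.

Therefore, the measure of angle ∠CEV = 30°.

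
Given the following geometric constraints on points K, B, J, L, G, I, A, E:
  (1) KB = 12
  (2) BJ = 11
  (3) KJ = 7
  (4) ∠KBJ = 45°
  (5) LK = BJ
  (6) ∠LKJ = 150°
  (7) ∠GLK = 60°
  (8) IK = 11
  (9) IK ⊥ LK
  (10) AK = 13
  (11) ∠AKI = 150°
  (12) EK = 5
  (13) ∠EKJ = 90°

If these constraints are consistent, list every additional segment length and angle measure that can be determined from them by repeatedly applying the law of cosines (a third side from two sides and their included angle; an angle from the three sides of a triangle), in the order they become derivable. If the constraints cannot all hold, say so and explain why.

These constraints are not satisfiable: (1), (2) and (4) already determine KJ: by the law of cosines KJ² = 12² + 11² − 2·12·11·cos(45°) = 78.32, so KJ ≈ 8.85, which contradicts (3) KJ = 7. No planar figure meets all of them, so nothing further can be derived.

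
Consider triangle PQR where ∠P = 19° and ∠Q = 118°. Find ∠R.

angle R = 180 - 19 - 118 = 43 degrees.

43 degrees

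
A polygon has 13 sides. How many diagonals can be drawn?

The number of diagonals in an n-gon is n(n - 3)/2.
For n = 13: 13(13 - 3)/2 = 13 × 10 / 2 = 65.

65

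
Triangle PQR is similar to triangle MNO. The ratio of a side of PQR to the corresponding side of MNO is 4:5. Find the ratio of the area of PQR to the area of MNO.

Area scales with the square of linear dimensions. If every length is multiplied by 4/5, then the area is multiplied by (4/5)^2 = 16/25.
The area ratio is 16:25.

16:25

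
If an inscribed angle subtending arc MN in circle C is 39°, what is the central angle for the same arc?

By the inscribed angle theorem, the central angle is twice the inscribed angle.
Central angle = 2 × 39° = 78°

78°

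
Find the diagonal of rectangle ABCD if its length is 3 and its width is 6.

Using the Pythagorean theorem:
d² = 3² + 6² = 9 + 36 = 45
d = sqrt(45) = 3*sqrt(5)

3*sqrt(5)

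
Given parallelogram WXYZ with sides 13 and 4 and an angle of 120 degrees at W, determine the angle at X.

In a parallelogram, consecutive angles are supplementary (sum to 180°).
angle X = 180 - angle W
angle X = 180 - 120
angle X = 60 degrees

60 degrees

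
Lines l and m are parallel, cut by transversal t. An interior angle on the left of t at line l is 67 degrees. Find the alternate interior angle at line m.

Alternate interior angles formed by parallel lines and a transversal are equal.
The given angle is 67 degrees.
The alternate interior angle = 67 degrees.

67 degrees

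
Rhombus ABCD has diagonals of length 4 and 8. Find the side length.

In a rhombus, the diagonals bisect each other perpendicularly, creating four congruent right triangles.
Each triangle has legs 2 (half of 4) and 4 (half of 8).
The hypotenuse of each right triangle is a side of the rhombus:
side = sqrt(2^2 + 4^2) = sqrt(20) = 2*sqrt(5)

2*sqrt(5)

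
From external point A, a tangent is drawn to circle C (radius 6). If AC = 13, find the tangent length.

The tangent, radius, and line from the external point to the center form a right triangle.
The right angle is where the tangent meets the radius.
By the Pythagorean theorem: tangent² + 6² = 13²
tangent² = 169 - 36 = 133
tangent = sqrt(133)

sqrt(133)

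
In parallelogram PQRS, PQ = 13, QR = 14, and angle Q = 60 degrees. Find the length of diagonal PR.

Using the law of cosines:
d^2 = 13^2 + 14^2 - 2(13)(14)cos(60 degrees)
d^2 = 169 + 196 - 364*1/2
d^2 = 183
d = sqrt(183)

sqrt(183)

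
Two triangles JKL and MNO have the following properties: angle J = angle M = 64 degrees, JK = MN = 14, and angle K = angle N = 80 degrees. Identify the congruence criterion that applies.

The given information provides:
angle J = angle M = 64 degrees, JK = MN = 14, and angle K = angle N = 80 degrees
This matches the ASA congruence theorem.
Two pairs of corresponding angles and the included side are equal (Angle-Side-Angle).

ASA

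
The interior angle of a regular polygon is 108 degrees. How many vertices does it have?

Each interior angle of a regular n-gon is (n - 2) * 180 / n.
Setting this equal to 108:
(n - 2) * 180 / n = 108
Each exterior angle = 180 - 108 = 72 degrees.
Since exterior angles sum to 360: n = 360 / 72 = 5.

5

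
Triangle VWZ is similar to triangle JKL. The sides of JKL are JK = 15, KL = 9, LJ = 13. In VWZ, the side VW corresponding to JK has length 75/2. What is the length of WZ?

k = 75/2/15 = 5/2. WZ = 5/2 * 9 = 45/2.

45/2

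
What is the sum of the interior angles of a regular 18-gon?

The sum of interior angles of an n-sided polygon is (n - 2) * 180.
For n = 18: (18 - 2) * 180 = 16 * 180 = 2880 degrees.

2880 degrees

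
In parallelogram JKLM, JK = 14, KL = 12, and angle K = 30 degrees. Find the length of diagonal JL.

The diagonal of a parallelogram can be found by treating two adjacent sides and the diagonal as a triangle.
Applying the law of cosines with sides 14, 12 and included angle 30°:
d^2 = 196 + 144 - 336*cos(30°) = 340 - 168*sqrt(3)
d = 2*sqrt(85 - 42*sqrt(3))

2*sqrt(85 - 42*sqrt(3))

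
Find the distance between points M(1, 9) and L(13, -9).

d = sqrt((13 - 1)^2 + (-9 - 9)^2)
d = sqrt(12^2 + -18^2)
d = sqrt(144 + 324)
d = sqrt(468) = 6*sqrt(13)

6*sqrt(13)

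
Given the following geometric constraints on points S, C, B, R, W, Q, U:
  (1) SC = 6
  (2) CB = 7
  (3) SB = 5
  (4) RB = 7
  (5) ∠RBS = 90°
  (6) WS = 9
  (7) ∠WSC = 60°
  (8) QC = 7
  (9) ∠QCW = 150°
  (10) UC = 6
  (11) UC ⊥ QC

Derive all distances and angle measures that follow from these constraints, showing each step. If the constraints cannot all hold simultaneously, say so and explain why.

The constraints are consistent.

Step 1: From SB = 5, BR = 7, and ∠SBR = 90°, by the law of cosines:
  SR² = SB² + BR² - 2·SB·BR·cos(90°) = 25 + 49 - 0 = 74
  SR = √74

Step 2: From CS = 6, SW = 9, and ∠CSW = 60°, by the law of cosines:
  CW² = CS² + SW² - 2·CS·SW·cos(60°) = 36 + 81 - 54 = 63
  CW = 3·√7

Step 3: From QC = 7, CU = 6, and ∠QCU = 90°, by the law of cosines:
  QU² = QC² + CU² - 2·QC·CU·cos(90°) = 49 + 36 - 0 = 85
  QU = √85

Step 4: From SB = 5, SC = 6, BC = 7, by the inverse law of cosines:
  cos(∠BSC) = (SB² + SC² - BC²) / (2·SB·SC)
  ∠BSC = 78.46°

Step 5: From CB = 7, CS = 6, BS = 5, by the inverse law of cosines:
  cos(∠BCS) = (CB² + CS² - BS²) / (2·CB·CS)
  ∠BCS = 44.42°

Step 6: From BC = 7, BS = 5, CS = 6, by the inverse law of cosines:
  cos(∠CBS) = (BC² + BS² - CS²) / (2·BC·BS)
  ∠CBS = 57.12°

Step 7: From WC = 3·√7, CQ = 7, and ∠WCQ = 150°, by the law of cosines:
  WQ² = WC² + CQ² - 2·WC·CQ·cos(150°) = 63 + 49 + 96.23 = 208.2
  WQ ≈ 14.43

Step 8: From SB = 5, SR = √74, BR = 7, by the inverse law of cosines:
  cos(∠BSR) = (SB² + SR² - BR²) / (2·SB·SR)
  ∠BSR = 54.46°

Step 9: From CS = 6, CW = 3·√7, SW = 9, by the inverse law of cosines:
  cos(∠SCW) = (CS² + CW² - SW²) / (2·CS·CW)
  ∠SCW = 79.11°

Step 10: From RB = 7, RS = √74, BS = 5, by the inverse law of cosines:
  cos(∠BRS) = (RB² + RS² - BS²) / (2·RB·RS)
  ∠BRS = 35.54°

Step 11: From WC = 3·√7, WS = 9, CS = 6, by the inverse law of cosines:
  cos(∠CWS) = (WC² + WS² - CS²) / (2·WC·WS)
  ∠CWS = 40.89°

Step 12: From QC = 7, QU = √85, CU = 6, by the inverse law of cosines:
  cos(∠CQU) = (QC² + QU² - CU²) / (2·QC·QU)
  ∠CQU = 40.6°

Step 13: From UC = 6, UQ = √85, CQ = 7, by the inverse law of cosines:
  cos(∠CUQ) = (UC² + UQ² - CQ²) / (2·UC·UQ)
  ∠CUQ = 49.4°

Step 14: From WC = 3·√7, WQ = 14.43, CQ = 7, by the inverse law of cosines:
  cos(∠CWQ) = (WC² + WQ² - CQ²) / (2·WC·WQ)
  ∠CWQ = 14.04°

Step 15: From QC = 7, QW = 14.43, CW = 3·√7, by the inverse law of cosines:
  cos(∠CQW) = (QC² + QW² - CW²) / (2·QC·QW)
  ∠CQW = 15.96°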